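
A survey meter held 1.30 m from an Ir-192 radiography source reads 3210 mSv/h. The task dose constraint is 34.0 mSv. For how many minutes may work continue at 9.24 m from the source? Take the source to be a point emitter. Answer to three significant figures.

32.1 min

By the inverse-square law, rate at 9.24 m:
(1.30/9.24)² = 0.01979, so 3210 × 0.01979 = 63.53 mSv/h.
Stay time = 34.0 mSv ÷ 63.53 mSv/h = 0.5352 h = 32.11 min.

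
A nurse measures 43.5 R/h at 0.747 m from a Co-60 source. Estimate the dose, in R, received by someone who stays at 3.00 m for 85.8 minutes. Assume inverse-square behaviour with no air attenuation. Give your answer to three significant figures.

Using I₁d₁² = I₂d₂², rate at 3.00 m:
43.5 × (0.747/3.00)² = 43.5 × 0.06200 = 2.697 R/h.
Dose = rate × time = 2.697 R/h × 1.430 h = 3.857 R.

3.86 R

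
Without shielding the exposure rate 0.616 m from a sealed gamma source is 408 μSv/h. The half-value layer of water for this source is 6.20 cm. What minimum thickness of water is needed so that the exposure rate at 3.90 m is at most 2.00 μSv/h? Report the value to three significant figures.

14.6 cm

At 3.90 m, distance alone gives 408 × (0.616/3.90)² = 408 × 0.02495 = 10.18 μSv/h.
Further attenuation needed: 10.18/2.00 = 5.090.
n = log₂(5.090) = 2.348 half-value layers.
Thickness = 2.348 × 6.20 cm = 14.56 cm.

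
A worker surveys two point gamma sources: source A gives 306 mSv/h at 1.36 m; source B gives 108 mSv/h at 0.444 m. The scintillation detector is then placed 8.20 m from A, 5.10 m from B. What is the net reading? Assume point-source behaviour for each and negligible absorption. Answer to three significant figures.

Each source contributes Iᵢ·(dᵢ/rᵢ)²; contributions add.
A: 306 × (1.36/8.20)² = 8.417 mSv/h
B: 108 × (0.444/5.10)² = 0.8186 mSv/h
Total = 8.417 + 0.8186 = 9.236 mSv/h.

9.24 mSv/h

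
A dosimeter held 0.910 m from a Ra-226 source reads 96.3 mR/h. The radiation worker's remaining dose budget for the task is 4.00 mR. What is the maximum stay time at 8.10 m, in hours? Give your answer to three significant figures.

Since intensity falls as 1/r², rate at 8.10 m:
(0.910/8.10)² = 0.01262, so 96.3 × 0.01262 = 1.215 mR/h.
Stay time = 4.00 mR ÷ 1.215 mR/h = 3.292 h.

3.29 h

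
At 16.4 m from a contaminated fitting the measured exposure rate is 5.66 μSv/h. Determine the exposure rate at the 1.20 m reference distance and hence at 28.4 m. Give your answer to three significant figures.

1060 μSv/h; 1.89 μSv/h

Intensity scales as (d₁/d₂)², so
At 1.20 m: 5.66 × (16.4/1.20)² = 5.66 × 186.8 = 1057 μSv/h
At 28.4 m: (1.20/28.4)² = 0.001785, so 1057 × 0.001785 = 1.887 μSv/h.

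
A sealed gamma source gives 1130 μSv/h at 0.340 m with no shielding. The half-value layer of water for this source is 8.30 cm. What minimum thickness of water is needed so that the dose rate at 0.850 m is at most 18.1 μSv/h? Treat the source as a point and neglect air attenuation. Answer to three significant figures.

At 0.850 m, distance alone gives (0.340/0.850)² = 0.1600, so 1130 × 0.1600 = 180.8 μSv/h.
Further attenuation needed: 180.8/18.1 = 9.989.
n = log₂(9.989) = 3.320 half-value layers.
Thickness = 3.320 × 8.30 cm = 27.56 cm.

27.6 cm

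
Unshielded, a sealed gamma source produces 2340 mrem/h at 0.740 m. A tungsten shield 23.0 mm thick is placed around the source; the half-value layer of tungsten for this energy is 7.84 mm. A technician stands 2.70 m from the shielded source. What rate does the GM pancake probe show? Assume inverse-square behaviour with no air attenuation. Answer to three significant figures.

23.0 mrem/h

Distance alone: (0.740/2.70)² = 0.07512, so 2340 × 0.07512 = 175.8 mrem/h.
Shield: 23.0/7.84 = 2.934 half-value layers → attenuation 2^(−2.934) = 0.1309.
Combined: 175.8 × 0.1309 = 23.01 mrem/h.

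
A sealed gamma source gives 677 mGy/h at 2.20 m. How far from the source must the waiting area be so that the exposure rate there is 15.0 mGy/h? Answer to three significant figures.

Applying the 1/r² law, d₂ = d₁·√(I₁/I₂).
I₁/I₂ = 677/15.0 = 45.13, so d₂ = 2.20 × √45.13 = 14.78 m.

14.8 m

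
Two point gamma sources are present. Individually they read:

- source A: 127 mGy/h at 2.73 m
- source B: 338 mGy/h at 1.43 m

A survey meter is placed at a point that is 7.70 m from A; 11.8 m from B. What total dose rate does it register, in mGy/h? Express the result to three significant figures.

Each source contributes Iᵢ·(dᵢ/rᵢ)²; contributions add.
A: 127 × (2.73/7.70)² = 15.96 mGy/h
B: 338 × (1.43/11.8)² = 4.964 mGy/h
Total = 15.96 + 4.964 = 20.92 mGy/h.

20.9 mGy/h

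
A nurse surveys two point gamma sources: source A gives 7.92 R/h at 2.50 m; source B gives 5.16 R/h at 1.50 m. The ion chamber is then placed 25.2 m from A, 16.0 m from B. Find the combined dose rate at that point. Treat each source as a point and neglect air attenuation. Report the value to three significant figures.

0.123 R/h

By superposition, sum each source's inverse-square contribution:
A: 7.92 × (2.50/25.2)² = 0.07795 R/h
B: 5.16 × (1.50/16.0)² = 0.04535 R/h
Total = 0.07795 + 0.04535 = 0.1233 R/h.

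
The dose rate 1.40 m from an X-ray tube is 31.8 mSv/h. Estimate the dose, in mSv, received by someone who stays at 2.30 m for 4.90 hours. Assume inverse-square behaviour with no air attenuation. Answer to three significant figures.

57.7 mSv

Using I₁d₁² = I₂d₂², rate at 2.30 m:
(1.40/2.30)² = 0.3705, so 31.8 × 0.3705 = 11.78 mSv/h.
Dose = rate × time = 11.78 mSv/h × 4.900 h = 57.72 mSv.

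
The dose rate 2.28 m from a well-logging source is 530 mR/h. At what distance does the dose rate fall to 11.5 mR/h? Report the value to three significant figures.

Intensity scales as (d₁/d₂)², so d₂ = d₁·√(I₁/I₂).
I₁/I₂ = 530/11.5 = 46.09, so d₂ = 2.28 × √46.09 = 15.48 m.

15.5 m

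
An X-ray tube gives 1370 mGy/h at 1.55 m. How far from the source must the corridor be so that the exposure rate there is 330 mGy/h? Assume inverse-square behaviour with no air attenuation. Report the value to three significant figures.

3.16 m

Applying the 1/r² law, d₂ = d₁·√(I₁/I₂).
I₁/I₂ = 1370/330 = 4.152, so d₂ = 1.55 × √4.152 = 3.158 m.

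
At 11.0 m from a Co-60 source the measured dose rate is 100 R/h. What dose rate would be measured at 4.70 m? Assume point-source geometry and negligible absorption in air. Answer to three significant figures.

By the inverse-square law, scaling from 11.0 m to 4.70 m:
100 × (11.0/4.70)² = 100 × 5.478 = 547.8 R/h.

548 R/h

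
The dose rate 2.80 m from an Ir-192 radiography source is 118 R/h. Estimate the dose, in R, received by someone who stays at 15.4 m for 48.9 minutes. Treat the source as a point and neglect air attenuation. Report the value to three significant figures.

Using I₁d₁² = I₂d₂², rate at 15.4 m:
118 × (2.80/15.4)² = 118 × 0.03306 = 3.901 R/h.
Dose = rate × time = 3.901 R/h × 0.8150 h = 3.179 R.

3.18 R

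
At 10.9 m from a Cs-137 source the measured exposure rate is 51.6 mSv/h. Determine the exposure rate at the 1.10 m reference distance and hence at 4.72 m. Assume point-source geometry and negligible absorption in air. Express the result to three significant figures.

5070 mSv/h; 275 mSv/h

Since intensity falls as 1/r²,
At 1.10 m: 51.6 × (10.9/1.10)² = 51.6 × 98.19 = 5067 mSv/h
At 4.72 m: 5067 × (1.10/4.72)² = 5067 × 0.05431 = 275.2 mSv/h.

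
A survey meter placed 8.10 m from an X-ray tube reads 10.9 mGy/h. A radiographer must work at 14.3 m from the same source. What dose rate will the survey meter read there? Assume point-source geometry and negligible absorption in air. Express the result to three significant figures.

3.50 mGy/h

Since intensity falls as 1/r², scaling from 8.10 m to 14.3 m:
(8.10/14.3)² = 0.3208, so 10.9 × 0.3208 = 3.497 mGy/h.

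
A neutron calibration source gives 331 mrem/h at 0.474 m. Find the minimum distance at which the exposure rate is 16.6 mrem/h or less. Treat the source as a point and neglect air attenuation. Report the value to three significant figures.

By the inverse-square law, d₂ = d₁·√(I₁/I₂).
I₁/I₂ = 331/16.6 = 19.94, so d₂ = 0.474 × √19.94 = 2.117 m.

2.12 m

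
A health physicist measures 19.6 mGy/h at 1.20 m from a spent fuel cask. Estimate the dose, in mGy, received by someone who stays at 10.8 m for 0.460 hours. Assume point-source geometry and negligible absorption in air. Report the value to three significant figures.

0.111 mGy

Intensity scales as (d₁/d₂)², so rate at 10.8 m:
19.6 × (1.20/10.8)² = 19.6 × 0.01235 = 0.2421 mGy/h.
Dose = rate × time = 0.2421 mGy/h × 0.4600 h = 0.1114 mGy.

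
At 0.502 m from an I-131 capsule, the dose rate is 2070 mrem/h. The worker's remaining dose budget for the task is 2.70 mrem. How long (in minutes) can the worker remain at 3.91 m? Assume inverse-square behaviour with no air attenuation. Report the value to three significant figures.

Since intensity falls as 1/r², rate at 3.91 m:
2070 × (0.502/3.91)² = 2070 × 0.01648 = 34.11 mrem/h.
Stay time = 2.70 mrem ÷ 34.11 mrem/h = 0.07916 h = 4.750 min.

4.75 min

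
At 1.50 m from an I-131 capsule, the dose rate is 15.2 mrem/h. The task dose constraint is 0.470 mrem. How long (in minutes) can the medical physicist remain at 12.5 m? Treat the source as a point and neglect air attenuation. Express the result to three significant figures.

129 min

By the inverse-square law, rate at 12.5 m:
15.2 × (1.50/12.5)² = 15.2 × 0.01440 = 0.2189 mrem/h.
Stay time = 0.470 mrem ÷ 0.2189 mrem/h = 2.147 h = 128.8 min.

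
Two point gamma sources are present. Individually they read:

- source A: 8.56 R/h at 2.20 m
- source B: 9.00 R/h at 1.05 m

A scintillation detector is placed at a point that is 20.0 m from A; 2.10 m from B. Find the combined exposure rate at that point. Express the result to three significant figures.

Each source contributes Iᵢ·(dᵢ/rᵢ)²; contributions add.
A: 8.56 × (2.20/20.0)² = 0.1036 R/h
B: 9.00 × (1.05/2.10)² = 2.250 R/h
Total = 0.1036 + 2.250 = 2.354 R/h.

2.35 R/h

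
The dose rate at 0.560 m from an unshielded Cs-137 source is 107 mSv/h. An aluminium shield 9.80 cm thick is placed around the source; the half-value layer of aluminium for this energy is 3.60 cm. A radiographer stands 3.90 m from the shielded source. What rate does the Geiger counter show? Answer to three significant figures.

0.334 mSv/h

Distance alone: 107 × (0.560/3.90)² = 107 × 0.02062 = 2.206 mSv/h.
Shield: 9.80/3.60 = 2.722 half-value layers → attenuation 2^(−2.722) = 0.1516.
Combined: 2.206 × 0.1516 = 0.3344 mSv/h.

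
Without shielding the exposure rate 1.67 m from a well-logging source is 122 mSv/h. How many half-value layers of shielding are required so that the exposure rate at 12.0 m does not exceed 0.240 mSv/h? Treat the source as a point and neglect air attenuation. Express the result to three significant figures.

At 12.0 m, distance alone gives (1.67/12.0)² = 0.01937, so 122 × 0.01937 = 2.363 mSv/h.
Further attenuation needed: 2.363/0.240 = 9.846.
n = log₂(9.846) = 3.300 half-value layers.

3.30 half-value layers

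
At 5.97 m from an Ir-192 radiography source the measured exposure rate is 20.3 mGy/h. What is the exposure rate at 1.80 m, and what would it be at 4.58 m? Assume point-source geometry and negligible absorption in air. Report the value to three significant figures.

Using I₁d₁² = I₂d₂²,
At 1.80 m: 20.3 × (5.97/1.80)² = 20.3 × 11.00 = 223.3 mGy/h
At 4.58 m: 223.3 × (1.80/4.58)² = 223.3 × 0.1545 = 34.50 mGy/h.

223 mGy/h; 34.5 mGy/h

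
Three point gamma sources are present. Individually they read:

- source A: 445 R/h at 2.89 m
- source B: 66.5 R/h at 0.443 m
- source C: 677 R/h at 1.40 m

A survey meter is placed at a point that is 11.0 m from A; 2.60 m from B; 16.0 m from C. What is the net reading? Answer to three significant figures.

By superposition, sum each source's inverse-square contribution:
A: 445 × (2.89/11.0)² = 30.72 R/h
B: 66.5 × (0.443/2.60)² = 1.931 R/h
C: 677 × (1.40/16.0)² = 5.183 R/h
Total = 30.72 + 1.931 + 5.183 = 37.83 R/h.

37.8 R/h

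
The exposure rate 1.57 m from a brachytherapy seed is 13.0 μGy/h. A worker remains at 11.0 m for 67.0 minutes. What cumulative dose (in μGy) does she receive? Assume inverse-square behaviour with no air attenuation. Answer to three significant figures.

0.296 μGy

Since intensity falls as 1/r², rate at 11.0 m:
13.0 × (1.57/11.0)² = 13.0 × 0.02037 = 0.2648 μGy/h.
Dose = rate × time = 0.2648 μGy/h × 1.117 h = 0.2958 μGy.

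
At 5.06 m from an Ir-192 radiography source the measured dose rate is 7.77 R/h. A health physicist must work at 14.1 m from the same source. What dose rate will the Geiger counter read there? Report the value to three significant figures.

1.00 R/h

Intensity scales as (d₁/d₂)², so scaling from 5.06 m to 14.1 m:
7.77 × (5.06/14.1)² = 7.77 × 0.1288 = 1.001 R/h.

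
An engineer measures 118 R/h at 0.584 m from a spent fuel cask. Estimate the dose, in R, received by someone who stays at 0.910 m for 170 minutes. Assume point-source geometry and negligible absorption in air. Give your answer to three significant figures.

By the inverse-square law, rate at 0.910 m:
118 × (0.584/0.910)² = 118 × 0.4119 = 48.60 R/h.
Dose = rate × time = 48.60 R/h × 2.833 h = 137.7 R.

138 R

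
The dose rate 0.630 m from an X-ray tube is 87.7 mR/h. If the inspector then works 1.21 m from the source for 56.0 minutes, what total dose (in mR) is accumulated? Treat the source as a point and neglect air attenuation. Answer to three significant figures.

22.2 mR

Since intensity falls as 1/r², rate at 1.21 m:
87.7 × (0.630/1.21)² = 87.7 × 0.2711 = 23.78 mR/h.
Dose = rate × time = 23.78 mR/h × 0.9333 h = 22.19 mR.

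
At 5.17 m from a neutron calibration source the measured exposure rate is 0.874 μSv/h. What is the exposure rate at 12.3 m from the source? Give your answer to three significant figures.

0.154 μSv/h

Intensity scales as (d₁/d₂)², so scaling from 5.17 m to 12.3 m:
0.874 × (5.17/12.3)² = 0.874 × 0.1767 = 0.1544 μSv/h.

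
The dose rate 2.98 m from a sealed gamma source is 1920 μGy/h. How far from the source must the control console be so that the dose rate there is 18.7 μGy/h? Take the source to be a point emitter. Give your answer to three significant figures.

Intensity scales as (d₁/d₂)², so d₂ = d₁·√(I₁/I₂).
I₁/I₂ = 1920/18.7 = 102.7, so d₂ = 2.98 × √102.7 = 30.20 m.

30.2 m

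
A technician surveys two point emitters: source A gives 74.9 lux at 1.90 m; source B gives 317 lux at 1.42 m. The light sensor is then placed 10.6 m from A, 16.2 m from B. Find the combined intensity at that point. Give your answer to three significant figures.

Each source contributes Iᵢ·(dᵢ/rᵢ)²; contributions add.
A: 74.9 × (1.90/10.6)² = 2.406 lux
B: 317 × (1.42/16.2)² = 2.436 lux
Total = 2.406 + 2.436 = 4.842 lux.

4.84 lux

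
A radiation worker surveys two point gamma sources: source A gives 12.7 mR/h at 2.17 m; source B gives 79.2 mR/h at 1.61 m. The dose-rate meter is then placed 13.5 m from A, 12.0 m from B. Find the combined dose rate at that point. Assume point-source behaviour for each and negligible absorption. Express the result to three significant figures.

1.75 mR/h

Each source contributes Iᵢ·(dᵢ/rᵢ)²; contributions add.
A: 12.7 × (2.17/13.5)² = 0.3281 mR/h
B: 79.2 × (1.61/12.0)² = 1.426 mR/h
Total = 0.3281 + 1.426 = 1.754 mR/h.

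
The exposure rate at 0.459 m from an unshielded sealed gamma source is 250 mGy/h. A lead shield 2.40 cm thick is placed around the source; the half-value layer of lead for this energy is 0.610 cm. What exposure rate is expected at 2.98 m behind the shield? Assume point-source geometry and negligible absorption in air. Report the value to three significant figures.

Distance alone: 250 × (0.459/2.98)² = 250 × 0.02372 = 5.930 mGy/h.
Shield: 2.40/0.610 = 3.934 half-value layers → attenuation 2^(−3.934) = 0.06543.
Combined: 5.930 × 0.06543 = 0.3880 mGy/h.

0.388 mGy/h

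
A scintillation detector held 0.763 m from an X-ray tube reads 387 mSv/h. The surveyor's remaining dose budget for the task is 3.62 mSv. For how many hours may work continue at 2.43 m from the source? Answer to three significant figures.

0.0949 h

Intensity scales as (d₁/d₂)², so rate at 2.43 m:
387 × (0.763/2.43)² = 387 × 0.09859 = 38.15 mSv/h.
Stay time = 3.62 mSv ÷ 38.15 mSv/h = 0.09489 h.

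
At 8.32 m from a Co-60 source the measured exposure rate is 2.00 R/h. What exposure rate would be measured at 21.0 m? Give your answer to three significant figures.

0.314 R/h

Using I₁d₁² = I₂d₂², scaling from 8.32 m to 21.0 m:
(8.32/21.0)² = 0.1570, so 2.00 × 0.1570 = 0.3140 R/h.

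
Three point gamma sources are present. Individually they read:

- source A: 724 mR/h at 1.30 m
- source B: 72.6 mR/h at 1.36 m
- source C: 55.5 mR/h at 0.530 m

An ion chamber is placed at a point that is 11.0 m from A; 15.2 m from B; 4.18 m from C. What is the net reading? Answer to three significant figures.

By superposition, sum each source's inverse-square contribution:
A: 724 × (1.30/11.0)² = 10.11 mR/h
B: 72.6 × (1.36/15.2)² = 0.5812 mR/h
C: 55.5 × (0.530/4.18)² = 0.8923 mR/h
Total = 10.11 + 0.5812 + 0.8923 = 11.58 mR/h.

11.6 mR/h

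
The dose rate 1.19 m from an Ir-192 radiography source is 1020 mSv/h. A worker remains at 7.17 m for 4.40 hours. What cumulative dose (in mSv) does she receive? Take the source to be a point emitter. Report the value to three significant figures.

124 mSv

Using I₁d₁² = I₂d₂², rate at 7.17 m:
(1.19/7.17)² = 0.02755, so 1020 × 0.02755 = 28.10 mSv/h.
Dose = rate × time = 28.10 mSv/h × 4.400 h = 123.6 mSv.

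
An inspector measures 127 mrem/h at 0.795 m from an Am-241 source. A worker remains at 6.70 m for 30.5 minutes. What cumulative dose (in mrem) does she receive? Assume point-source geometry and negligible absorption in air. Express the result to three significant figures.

By the inverse-square law, rate at 6.70 m:
(0.795/6.70)² = 0.01408, so 127 × 0.01408 = 1.788 mrem/h.
Dose = rate × time = 1.788 mrem/h × 0.5083 h = 0.9088 mrem.

0.909 mrem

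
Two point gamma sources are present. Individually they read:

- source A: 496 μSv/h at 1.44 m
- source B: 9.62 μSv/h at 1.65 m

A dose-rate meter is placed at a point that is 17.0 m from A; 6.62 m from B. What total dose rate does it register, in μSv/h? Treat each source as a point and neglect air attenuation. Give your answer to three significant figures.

4.16 μSv/h

By superposition, sum each source's inverse-square contribution:
A: 496 × (1.44/17.0)² = 3.559 μSv/h
B: 9.62 × (1.65/6.62)² = 0.5976 μSv/h
Total = 3.559 + 0.5976 = 4.157 μSv/h.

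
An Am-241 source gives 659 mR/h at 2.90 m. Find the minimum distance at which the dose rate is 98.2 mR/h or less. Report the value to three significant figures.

7.51 m

Using I₁d₁² = I₂d₂², d₂ = d₁·√(I₁/I₂).
I₁/I₂ = 659/98.2 = 6.711, so d₂ = 2.90 × √6.711 = 7.513 m.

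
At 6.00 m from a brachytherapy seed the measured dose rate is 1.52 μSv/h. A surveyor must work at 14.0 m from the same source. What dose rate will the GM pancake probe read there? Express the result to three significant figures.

Using I₁d₁² = I₂d₂², scaling from 6.00 m to 14.0 m:
(6.00/14.0)² = 0.1837, so 1.52 × 0.1837 = 0.2792 μSv/h.

0.279 μSv/h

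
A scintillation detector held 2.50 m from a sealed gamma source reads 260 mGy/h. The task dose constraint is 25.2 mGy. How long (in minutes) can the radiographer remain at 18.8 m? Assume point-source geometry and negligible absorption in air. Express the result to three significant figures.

329 min

Intensity scales as (d₁/d₂)², so rate at 18.8 m:
(2.50/18.8)² = 0.01768, so 260 × 0.01768 = 4.597 mGy/h.
Stay time = 25.2 mGy ÷ 4.597 mGy/h = 5.482 h = 328.9 min.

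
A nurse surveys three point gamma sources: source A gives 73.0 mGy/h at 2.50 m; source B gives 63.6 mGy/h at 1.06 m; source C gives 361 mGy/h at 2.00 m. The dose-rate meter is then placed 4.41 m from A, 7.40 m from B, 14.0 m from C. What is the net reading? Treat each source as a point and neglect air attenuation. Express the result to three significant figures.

Each source contributes Iᵢ·(dᵢ/rᵢ)²; contributions add.
A: 73.0 × (2.50/4.41)² = 23.46 mGy/h
B: 63.6 × (1.06/7.40)² = 1.305 mGy/h
C: 361 × (2.00/14.0)² = 7.367 mGy/h
Total = 23.46 + 1.305 + 7.367 = 32.13 mGy/h.

32.1 mGy/h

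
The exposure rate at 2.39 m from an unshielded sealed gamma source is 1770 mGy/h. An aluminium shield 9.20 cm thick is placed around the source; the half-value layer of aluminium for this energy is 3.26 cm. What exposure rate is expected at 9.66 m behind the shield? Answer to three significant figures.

Distance alone: 1770 × (2.39/9.66)² = 1770 × 0.06121 = 108.3 mGy/h.
Shield: 9.20/3.26 = 2.822 half-value layers → attenuation 2^(−2.822) = 0.1414.
Combined: 108.3 × 0.1414 = 15.31 mGy/h.

15.3 mGy/h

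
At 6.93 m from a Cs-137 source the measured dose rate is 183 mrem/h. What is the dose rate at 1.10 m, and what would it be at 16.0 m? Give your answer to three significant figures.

7260 mrem/h; 34.3 mrem/h

Using I₁d₁² = I₂d₂²,
At 1.10 m: 183 × (6.93/1.10)² = 183 × 39.69 = 7263 mrem/h
At 16.0 m: (1.10/16.0)² = 0.004727, so 7263 × 0.004727 = 34.33 mrem/h.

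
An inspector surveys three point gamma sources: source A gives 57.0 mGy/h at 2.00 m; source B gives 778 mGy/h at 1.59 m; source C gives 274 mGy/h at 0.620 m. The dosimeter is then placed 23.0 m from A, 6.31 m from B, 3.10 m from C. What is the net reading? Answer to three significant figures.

Each source contributes Iᵢ·(dᵢ/rᵢ)²; contributions add.
A: 57.0 × (2.00/23.0)² = 0.4310 mGy/h
B: 778 × (1.59/6.31)² = 49.40 mGy/h
C: 274 × (0.620/3.10)² = 10.96 mGy/h
Total = 0.4310 + 49.40 + 10.96 = 60.79 mGy/h.

60.8 mGy/h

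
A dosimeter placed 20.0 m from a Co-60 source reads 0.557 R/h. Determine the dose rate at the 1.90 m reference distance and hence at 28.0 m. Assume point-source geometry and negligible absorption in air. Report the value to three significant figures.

61.7 R/h; 0.284 R/h

By the inverse-square law,
At 1.90 m: 0.557 × (20.0/1.90)² = 0.557 × 110.8 = 61.72 R/h
At 28.0 m: (1.90/28.0)² = 0.004605, so 61.72 × 0.004605 = 0.2842 R/h.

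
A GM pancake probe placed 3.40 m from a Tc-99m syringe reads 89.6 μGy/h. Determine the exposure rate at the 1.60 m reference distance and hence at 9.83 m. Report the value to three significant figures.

Intensity scales as (d₁/d₂)², so
At 1.60 m: 89.6 × (3.40/1.60)² = 89.6 × 4.516 = 404.6 μGy/h
At 9.83 m: 404.6 × (1.60/9.83)² = 404.6 × 0.02649 = 10.72 μGy/h.

405 μGy/h; 10.7 μGy/h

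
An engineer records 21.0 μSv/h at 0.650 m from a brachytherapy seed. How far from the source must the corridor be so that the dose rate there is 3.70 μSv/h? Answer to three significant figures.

Using I₁d₁² = I₂d₂², d₂ = d₁·√(I₁/I₂).
I₁/I₂ = 21.0/3.70 = 5.676, so d₂ = 0.650 × √5.676 = 1.549 m.

1.55 m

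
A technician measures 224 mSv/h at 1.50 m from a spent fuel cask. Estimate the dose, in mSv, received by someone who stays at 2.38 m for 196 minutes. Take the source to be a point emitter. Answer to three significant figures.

291 mSv

Applying the 1/r² law, rate at 2.38 m:
(1.50/2.38)² = 0.3972, so 224 × 0.3972 = 88.97 mSv/h.
Dose = rate × time = 88.97 mSv/h × 3.267 h = 290.7 mSv.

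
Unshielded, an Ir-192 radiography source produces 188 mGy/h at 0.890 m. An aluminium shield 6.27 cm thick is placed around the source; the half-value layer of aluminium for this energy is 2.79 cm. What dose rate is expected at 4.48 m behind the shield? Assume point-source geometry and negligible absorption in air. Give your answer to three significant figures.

1.56 mGy/h

Distance alone: (0.890/4.48)² = 0.03947, so 188 × 0.03947 = 7.420 mGy/h.
Shield: 6.27/2.79 = 2.247 half-value layers → attenuation 2^(−2.247) = 0.2107.
Combined: 7.420 × 0.2107 = 1.563 mGy/h.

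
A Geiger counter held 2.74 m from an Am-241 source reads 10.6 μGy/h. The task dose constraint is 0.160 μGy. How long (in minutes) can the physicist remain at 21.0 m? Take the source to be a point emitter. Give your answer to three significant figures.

53.2 min

Using I₁d₁² = I₂d₂², rate at 21.0 m:
10.6 × (2.74/21.0)² = 10.6 × 0.01702 = 0.1804 μGy/h.
Stay time = 0.160 μGy ÷ 0.1804 μGy/h = 0.8869 h = 53.21 min.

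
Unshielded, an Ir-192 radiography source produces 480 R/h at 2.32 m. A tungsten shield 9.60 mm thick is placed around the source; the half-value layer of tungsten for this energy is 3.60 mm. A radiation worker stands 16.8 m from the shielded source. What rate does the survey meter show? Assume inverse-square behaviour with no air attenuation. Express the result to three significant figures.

Distance alone: 480 × (2.32/16.8)² = 480 × 0.01907 = 9.154 R/h.
Shield: 9.60/3.60 = 2.667 half-value layers → attenuation 2^(−2.667) = 0.1575.
Combined: 9.154 × 0.1575 = 1.442 R/h.

1.44 R/h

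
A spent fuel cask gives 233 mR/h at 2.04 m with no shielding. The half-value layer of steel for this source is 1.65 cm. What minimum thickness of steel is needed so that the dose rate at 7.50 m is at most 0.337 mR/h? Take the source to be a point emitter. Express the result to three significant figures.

At 7.50 m, distance alone gives (2.04/7.50)² = 0.07398, so 233 × 0.07398 = 17.24 mR/h.
Further attenuation needed: 17.24/0.337 = 51.16.
n = log₂(51.16) = 5.677 half-value layers.
Thickness = 5.677 × 1.65 cm = 9.367 cm.

9.37 cm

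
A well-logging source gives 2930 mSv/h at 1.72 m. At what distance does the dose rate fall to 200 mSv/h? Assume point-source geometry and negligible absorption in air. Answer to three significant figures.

By the inverse-square law, d₂ = d₁·√(I₁/I₂).
I₁/I₂ = 2930/200 = 14.65, so d₂ = 1.72 × √14.65 = 6.583 m.

6.58 m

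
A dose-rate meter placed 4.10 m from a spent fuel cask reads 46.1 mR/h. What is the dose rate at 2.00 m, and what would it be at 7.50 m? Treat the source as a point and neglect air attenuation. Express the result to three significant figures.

194 mR/h; 13.8 mR/h

Using I₁d₁² = I₂d₂²,
At 2.00 m: (4.10/2.00)² = 4.202, so 46.1 × 4.202 = 193.7 mR/h
At 7.50 m: (2.00/7.50)² = 0.07111, so 193.7 × 0.07111 = 13.77 mR/h.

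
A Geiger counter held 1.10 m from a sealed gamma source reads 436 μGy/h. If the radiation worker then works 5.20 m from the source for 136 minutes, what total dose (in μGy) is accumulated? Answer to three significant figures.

44.2 μGy

Intensity scales as (d₁/d₂)², so rate at 5.20 m:
(1.10/5.20)² = 0.04475, so 436 × 0.04475 = 19.51 μGy/h.
Dose = rate × time = 19.51 μGy/h × 2.267 h = 44.23 μGy.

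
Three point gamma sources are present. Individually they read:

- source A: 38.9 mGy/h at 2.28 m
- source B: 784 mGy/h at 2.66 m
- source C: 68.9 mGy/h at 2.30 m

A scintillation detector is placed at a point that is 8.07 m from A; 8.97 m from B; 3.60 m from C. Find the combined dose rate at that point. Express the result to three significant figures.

By superposition, sum each source's inverse-square contribution:
A: 38.9 × (2.28/8.07)² = 3.105 mGy/h
B: 784 × (2.66/8.97)² = 68.94 mGy/h
C: 68.9 × (2.30/3.60)² = 28.12 mGy/h
Total = 3.105 + 68.94 + 28.12 = 100.2 mGy/h.

100 mGy/h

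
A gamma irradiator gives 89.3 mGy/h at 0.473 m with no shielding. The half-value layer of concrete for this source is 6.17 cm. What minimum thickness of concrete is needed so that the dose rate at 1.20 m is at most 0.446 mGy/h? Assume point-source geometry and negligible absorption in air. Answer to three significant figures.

30.6 cm

At 1.20 m, distance alone gives 89.3 × (0.473/1.20)² = 89.3 × 0.1554 = 13.88 mGy/h.
Further attenuation needed: 13.88/0.446 = 31.12.
n = log₂(31.12) = 4.960 half-value layers.
Thickness = 4.960 × 6.17 cm = 30.60 cm.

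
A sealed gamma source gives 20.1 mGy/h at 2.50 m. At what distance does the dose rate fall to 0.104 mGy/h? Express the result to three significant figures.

34.8 m

Using I₁d₁² = I₂d₂², d₂ = d₁·√(I₁/I₂).
I₁/I₂ = 20.1/0.104 = 193.3, so d₂ = 2.50 × √193.3 = 34.76 m.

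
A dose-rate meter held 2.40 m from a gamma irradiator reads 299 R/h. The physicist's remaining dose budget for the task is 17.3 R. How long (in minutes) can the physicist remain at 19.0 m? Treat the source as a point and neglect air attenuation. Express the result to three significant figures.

Since intensity falls as 1/r², rate at 19.0 m:
299 × (2.40/19.0)² = 299 × 0.01596 = 4.772 R/h.
Stay time = 17.3 R ÷ 4.772 R/h = 3.625 h = 217.5 min.

218 min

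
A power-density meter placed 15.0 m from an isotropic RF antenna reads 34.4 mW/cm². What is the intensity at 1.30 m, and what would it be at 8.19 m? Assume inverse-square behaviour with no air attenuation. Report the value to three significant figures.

Since intensity falls as 1/r²,
At 1.30 m: 34.4 × (15.0/1.30)² = 34.4 × 133.1 = 4579 mW/cm²
At 8.19 m: (1.30/8.19)² = 0.02520, so 4579 × 0.02520 = 115.4 mW/cm².

4580 mW/cm²; 115 mW/cm²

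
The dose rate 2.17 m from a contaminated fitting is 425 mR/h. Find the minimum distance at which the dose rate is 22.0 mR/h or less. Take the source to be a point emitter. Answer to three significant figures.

Applying the 1/r² law, d₂ = d₁·√(I₁/I₂).
I₁/I₂ = 425/22.0 = 19.32, so d₂ = 2.17 × √19.32 = 9.538 m.

9.54 m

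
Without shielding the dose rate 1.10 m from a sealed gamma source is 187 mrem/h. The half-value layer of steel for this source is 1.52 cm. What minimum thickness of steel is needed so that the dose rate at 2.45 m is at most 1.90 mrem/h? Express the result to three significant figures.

At 2.45 m, distance alone gives 187 × (1.10/2.45)² = 187 × 0.2016 = 37.70 mrem/h.
Further attenuation needed: 37.70/1.90 = 19.84.
n = log₂(19.84) = 4.310 half-value layers.
Thickness = 4.310 × 1.52 cm = 6.551 cm.

6.55 cm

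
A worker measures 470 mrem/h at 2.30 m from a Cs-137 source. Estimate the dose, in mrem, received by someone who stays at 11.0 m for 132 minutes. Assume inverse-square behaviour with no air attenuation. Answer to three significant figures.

Intensity scales as (d₁/d₂)², so rate at 11.0 m:
(2.30/11.0)² = 0.04372, so 470 × 0.04372 = 20.55 mrem/h.
Dose = rate × time = 20.55 mrem/h × 2.200 h = 45.21 mrem.

45.2 mrem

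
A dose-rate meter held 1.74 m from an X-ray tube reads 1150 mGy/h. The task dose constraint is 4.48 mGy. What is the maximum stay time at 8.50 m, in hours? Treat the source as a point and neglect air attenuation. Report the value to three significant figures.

Since intensity falls as 1/r², rate at 8.50 m:
1150 × (1.74/8.50)² = 1150 × 0.04190 = 48.19 mGy/h.
Stay time = 4.48 mGy ÷ 48.19 mGy/h = 0.09297 h.

0.0930 h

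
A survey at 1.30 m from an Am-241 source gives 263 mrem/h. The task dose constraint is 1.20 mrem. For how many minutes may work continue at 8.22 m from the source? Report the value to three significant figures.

Intensity scales as (d₁/d₂)², so rate at 8.22 m:
(1.30/8.22)² = 0.02501, so 263 × 0.02501 = 6.578 mrem/h.
Stay time = 1.20 mrem ÷ 6.578 mrem/h = 0.1824 h = 10.94 min.

10.9 min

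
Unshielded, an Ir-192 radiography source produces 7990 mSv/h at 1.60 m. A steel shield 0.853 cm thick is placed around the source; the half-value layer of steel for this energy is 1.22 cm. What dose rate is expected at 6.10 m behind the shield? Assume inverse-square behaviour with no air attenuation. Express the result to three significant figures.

339 mSv/h

Distance alone: (1.60/6.10)² = 0.06880, so 7990 × 0.06880 = 549.7 mSv/h.
Shield: 0.853/1.22 = 0.6992 half-value layers → attenuation 2^(−0.6992) = 0.6159.
Combined: 549.7 × 0.6159 = 338.6 mSv/h.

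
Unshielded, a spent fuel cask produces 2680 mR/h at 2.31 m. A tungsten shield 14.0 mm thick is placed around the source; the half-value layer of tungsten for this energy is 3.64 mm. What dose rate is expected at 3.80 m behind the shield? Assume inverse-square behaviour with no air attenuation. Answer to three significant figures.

68.9 mR/h

Distance alone: (2.31/3.80)² = 0.3695, so 2680 × 0.3695 = 990.3 mR/h.
Shield: 14.0/3.64 = 3.846 half-value layers → attenuation 2^(−3.846) = 0.06954.
Combined: 990.3 × 0.06954 = 68.87 mR/h.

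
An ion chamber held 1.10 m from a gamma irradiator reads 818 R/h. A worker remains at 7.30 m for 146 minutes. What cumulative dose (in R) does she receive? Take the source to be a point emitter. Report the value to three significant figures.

Since intensity falls as 1/r², rate at 7.30 m:
818 × (1.10/7.30)² = 818 × 0.02271 = 18.58 R/h.
Dose = rate × time = 18.58 R/h × 2.433 h = 45.21 R.

45.2 R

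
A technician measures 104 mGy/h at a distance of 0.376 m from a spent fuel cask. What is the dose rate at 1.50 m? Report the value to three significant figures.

By the inverse-square law, the rate at 1.50 m is
104 × (0.376/1.50)² = 104 × 0.06283 = 6.534 mGy/h.

6.53 mGy/h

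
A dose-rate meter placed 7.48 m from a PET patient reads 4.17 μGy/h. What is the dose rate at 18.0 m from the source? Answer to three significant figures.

0.720 μGy/h

By the inverse-square law, scaling from 7.48 m to 18.0 m:
4.17 × (7.48/18.0)² = 4.17 × 0.1727 = 0.7202 μGy/h.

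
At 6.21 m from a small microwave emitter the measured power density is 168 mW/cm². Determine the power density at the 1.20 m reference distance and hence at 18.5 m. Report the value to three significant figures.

Since intensity falls as 1/r²,
At 1.20 m: 168 × (6.21/1.20)² = 168 × 26.78 = 4499 mW/cm²
At 18.5 m: (1.20/18.5)² = 0.004207, so 4499 × 0.004207 = 18.93 mW/cm².

4500 mW/cm²; 18.9 mW/cm²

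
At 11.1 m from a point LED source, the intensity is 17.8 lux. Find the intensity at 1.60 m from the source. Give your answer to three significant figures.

Applying the 1/r² law, the rate at 1.60 m is
17.8 × (11.1/1.60)² = 17.8 × 48.13 = 856.7 lux.

857 lux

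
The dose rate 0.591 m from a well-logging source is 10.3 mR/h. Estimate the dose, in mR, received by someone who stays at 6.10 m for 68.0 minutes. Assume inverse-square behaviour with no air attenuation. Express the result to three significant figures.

0.110 mR

Since intensity falls as 1/r², rate at 6.10 m:
10.3 × (0.591/6.10)² = 10.3 × 0.009387 = 0.09669 mR/h.
Dose = rate × time = 0.09669 mR/h × 1.133 h = 0.1095 mR.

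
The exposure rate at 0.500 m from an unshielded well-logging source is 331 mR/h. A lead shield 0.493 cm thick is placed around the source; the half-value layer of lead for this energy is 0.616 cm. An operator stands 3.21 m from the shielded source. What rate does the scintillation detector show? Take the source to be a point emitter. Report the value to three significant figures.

Distance alone: 331 × (0.500/3.21)² = 331 × 0.02426 = 8.030 mR/h.
Shield: 0.493/0.616 = 0.8003 half-value layers → attenuation 2^(−0.8003) = 0.5742.
Combined: 8.030 × 0.5742 = 4.611 mR/h.

4.61 mR/h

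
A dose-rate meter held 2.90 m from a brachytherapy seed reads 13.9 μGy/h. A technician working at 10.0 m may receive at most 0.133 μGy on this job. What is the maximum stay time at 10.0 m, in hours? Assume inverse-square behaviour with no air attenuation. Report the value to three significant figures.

Applying the 1/r² law, rate at 10.0 m:
13.9 × (2.90/10.0)² = 13.9 × 0.08410 = 1.169 μGy/h.
Stay time = 0.133 μGy ÷ 1.169 μGy/h = 0.1138 h.

0.114 h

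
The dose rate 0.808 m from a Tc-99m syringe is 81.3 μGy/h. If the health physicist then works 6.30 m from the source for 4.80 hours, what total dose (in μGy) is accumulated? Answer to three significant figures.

6.42 μGy

Using I₁d₁² = I₂d₂², rate at 6.30 m:
(0.808/6.30)² = 0.01645, so 81.3 × 0.01645 = 1.337 μGy/h.
Dose = rate × time = 1.337 μGy/h × 4.800 h = 6.418 μGy.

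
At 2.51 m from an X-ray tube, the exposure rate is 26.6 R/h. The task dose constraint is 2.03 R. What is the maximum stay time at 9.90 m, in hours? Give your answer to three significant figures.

Since intensity falls as 1/r², rate at 9.90 m:
26.6 × (2.51/9.90)² = 26.6 × 0.06428 = 1.710 R/h.
Stay time = 2.03 R ÷ 1.710 R/h = 1.187 h.

1.19 h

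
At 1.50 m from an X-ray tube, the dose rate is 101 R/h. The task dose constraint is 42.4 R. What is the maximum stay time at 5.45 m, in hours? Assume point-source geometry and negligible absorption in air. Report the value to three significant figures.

Applying the 1/r² law, rate at 5.45 m:
101 × (1.50/5.45)² = 101 × 0.07575 = 7.651 R/h.
Stay time = 42.4 R ÷ 7.651 R/h = 5.542 h.

5.54 h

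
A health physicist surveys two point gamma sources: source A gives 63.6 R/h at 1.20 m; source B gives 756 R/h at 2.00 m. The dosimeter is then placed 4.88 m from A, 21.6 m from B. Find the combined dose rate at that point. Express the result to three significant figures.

10.3 R/h

Each source contributes Iᵢ·(dᵢ/rᵢ)²; contributions add.
A: 63.6 × (1.20/4.88)² = 3.846 R/h
B: 756 × (2.00/21.6)² = 6.481 R/h
Total = 3.846 + 6.481 = 10.33 R/h.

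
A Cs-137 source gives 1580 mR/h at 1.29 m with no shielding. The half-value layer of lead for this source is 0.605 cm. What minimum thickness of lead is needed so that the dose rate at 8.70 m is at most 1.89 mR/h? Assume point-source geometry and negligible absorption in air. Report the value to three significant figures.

At 8.70 m, distance alone gives 1580 × (1.29/8.70)² = 1580 × 0.02199 = 34.74 mR/h.
Further attenuation needed: 34.74/1.89 = 18.38.
n = log₂(18.38) = 4.200 half-value layers.
Thickness = 4.200 × 0.605 cm = 2.541 cm.

2.54 cm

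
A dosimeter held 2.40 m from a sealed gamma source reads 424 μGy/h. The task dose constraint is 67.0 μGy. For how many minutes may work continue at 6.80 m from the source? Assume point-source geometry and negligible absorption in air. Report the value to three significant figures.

76.1 min

Intensity scales as (d₁/d₂)², so rate at 6.80 m:
424 × (2.40/6.80)² = 424 × 0.1246 = 52.83 μGy/h.
Stay time = 67.0 μGy ÷ 52.83 μGy/h = 1.268 h = 76.08 min.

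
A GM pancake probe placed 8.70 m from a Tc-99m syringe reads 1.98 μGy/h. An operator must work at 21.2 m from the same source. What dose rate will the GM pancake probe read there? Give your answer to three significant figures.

0.333 μGy/h

Since intensity falls as 1/r², scaling from 8.70 m to 21.2 m:
1.98 × (8.70/21.2)² = 1.98 × 0.1684 = 0.3334 μGy/h.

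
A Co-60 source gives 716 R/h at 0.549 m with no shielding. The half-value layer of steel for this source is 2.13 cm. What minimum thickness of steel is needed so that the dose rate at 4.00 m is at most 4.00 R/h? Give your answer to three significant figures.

At 4.00 m, distance alone gives (0.549/4.00)² = 0.01884, so 716 × 0.01884 = 13.49 R/h.
Further attenuation needed: 13.49/4.00 = 3.373.
n = log₂(3.373) = 1.754 half-value layers.
Thickness = 1.754 × 2.13 cm = 3.736 cm.

3.74 cm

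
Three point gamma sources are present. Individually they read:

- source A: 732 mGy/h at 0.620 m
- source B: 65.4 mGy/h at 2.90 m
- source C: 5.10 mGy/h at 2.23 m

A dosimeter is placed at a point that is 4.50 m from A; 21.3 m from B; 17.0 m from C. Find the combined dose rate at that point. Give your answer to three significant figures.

Each source contributes Iᵢ·(dᵢ/rᵢ)²; contributions add.
A: 732 × (0.620/4.50)² = 13.90 mGy/h
B: 65.4 × (2.90/21.3)² = 1.212 mGy/h
C: 5.10 × (2.23/17.0)² = 0.08776 mGy/h
Total = 13.90 + 1.212 + 0.08776 = 15.20 mGy/h.

15.2 mGy/h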